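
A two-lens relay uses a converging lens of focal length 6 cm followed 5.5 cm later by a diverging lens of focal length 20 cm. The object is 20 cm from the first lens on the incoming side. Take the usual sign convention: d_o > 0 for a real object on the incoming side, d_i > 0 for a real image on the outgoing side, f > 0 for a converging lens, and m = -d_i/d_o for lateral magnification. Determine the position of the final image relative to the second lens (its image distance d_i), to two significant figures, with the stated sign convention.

3.6 cm

Lens 1: 1/d_i1 = 1/f_1 - 1/d_o1 = 1/6 - 1/20 = 0.11667 cm^-1, so d_i1 = 8.571 cm.
Since 8.571 cm > 5.5 cm, the first image lies past the second lens and serves as a virtual object: d_o2 = L - d_i1 = -3.071 cm.
Lens 2: 1/d_i2 = 1/f_2 - 1/d_o2 = 1/(-20) - 1/(-3.071) = 0.27558 cm^-1, so d_i2 = 3.629 cm.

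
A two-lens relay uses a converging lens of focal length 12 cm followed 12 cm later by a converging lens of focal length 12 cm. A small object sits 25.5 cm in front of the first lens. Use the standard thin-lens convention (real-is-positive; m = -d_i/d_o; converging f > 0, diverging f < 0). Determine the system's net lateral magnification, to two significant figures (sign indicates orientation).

Applying the thin-lens equation to the first lens, 1/12 = 1/25.5 + 1/d_i1, which gives d_i1 = 22.667 cm.
Its lateral magnification is m_1 = -d_i1/d_o1 = -(22.667)/25.5 = -0.8889.
Since 22.667 cm > 12 cm, the first image lies past the second lens and serves as a virtual object: d_o2 = L - d_i1 = -10.667 cm.
Applying the thin-lens equation again with f_2 = 12 cm and d_o2 = -10.667 cm gives d_i2 = 5.647 cm.
m_2 = -(5.647)/(-10.667) = 0.5294.
The system's lateral magnification is m_1 m_2 = (-0.8889)(0.5294) = -0.4706.

-0.47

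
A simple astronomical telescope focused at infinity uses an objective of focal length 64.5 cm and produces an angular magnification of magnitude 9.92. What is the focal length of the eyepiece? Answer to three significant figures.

6.50 cm

|M| = f_obj/f_eye, so f_eye = f_obj/|M| = 64.5/9.92 = 6.502 cm.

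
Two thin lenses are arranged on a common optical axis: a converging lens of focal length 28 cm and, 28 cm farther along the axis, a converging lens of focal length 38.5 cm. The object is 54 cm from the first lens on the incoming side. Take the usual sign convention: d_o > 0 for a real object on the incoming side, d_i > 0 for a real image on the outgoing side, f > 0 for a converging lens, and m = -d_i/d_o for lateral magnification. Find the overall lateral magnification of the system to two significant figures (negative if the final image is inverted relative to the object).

Applying the thin-lens equation to the first lens, 1/28 = 1/54 + 1/d_i1, which gives d_i1 = 58.154 cm.
Its lateral magnification is m_1 = -d_i1/d_o1 = -(58.154)/54 = -1.0769.
This image would form 58.154 cm past lens 1, i.e. 30.154 cm beyond lens 2, so it is a virtual object for lens 2: d_o2 = 28 - 58.154 = -30.154 cm.
Applying the thin-lens equation again with f_2 = 38.5 cm and d_o2 = -30.154 cm gives d_i2 = 16.910 cm.
m_2 = -(16.910)/(-30.154) = 0.5608.
The system's lateral magnification is m_1 m_2 = (-1.0769)(0.5608) = -0.6039.

-0.60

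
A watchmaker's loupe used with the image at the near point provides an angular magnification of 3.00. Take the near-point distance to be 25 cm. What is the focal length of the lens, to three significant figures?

12.5 cm

For the image at the near point, M = 1 + D/f.
f = D/(M - 1) = 25/(3.0 - 1) = 12.500 cm.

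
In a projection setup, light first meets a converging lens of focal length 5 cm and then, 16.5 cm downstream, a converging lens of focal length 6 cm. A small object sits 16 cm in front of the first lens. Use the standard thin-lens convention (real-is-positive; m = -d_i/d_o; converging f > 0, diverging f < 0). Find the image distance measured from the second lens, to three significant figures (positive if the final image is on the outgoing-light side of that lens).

17.2 cm

Lens 1: 1/d_i1 = 1/f_1 - 1/d_o1 = 1/5 - 1/16 = 0.13750 cm^-1, so d_i1 = 7.273 cm.
The intermediate image is 7.273 cm to the right of lens 1, so d_o2 = L - d_i1 = 16.5 - 7.273 = 9.227 cm.
Lens 2: 1/d_i2 = 1/f_2 - 1/d_o2 = 1/6 - 1/(9.227) = 0.05829 cm^-1, so d_i2 = 17.155 cm.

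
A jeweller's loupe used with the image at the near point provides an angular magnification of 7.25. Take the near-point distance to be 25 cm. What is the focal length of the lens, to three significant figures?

4.00 cm

For the image at the near point, M = 1 + D/f.
f = D/(M - 1) = 25/(7.25 - 1) = 4.000 cm.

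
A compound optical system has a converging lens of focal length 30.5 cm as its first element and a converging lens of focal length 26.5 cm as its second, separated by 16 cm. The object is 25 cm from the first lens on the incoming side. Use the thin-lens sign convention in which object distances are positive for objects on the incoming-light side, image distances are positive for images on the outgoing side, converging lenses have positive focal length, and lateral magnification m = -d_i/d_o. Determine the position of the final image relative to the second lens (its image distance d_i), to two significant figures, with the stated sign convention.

First lens: d_i1 = 1/(1/30.5 - 1/25) = -138.636 cm.
The intermediate image is virtual, 138.636 cm to the left of lens 1, so d_o2 = L - d_i1 = 16 - (-138.636) = 154.636 cm.
Second lens: d_i2 = 1/(1/26.5 - 1/(154.636)) = 31.980 cm.

32 cm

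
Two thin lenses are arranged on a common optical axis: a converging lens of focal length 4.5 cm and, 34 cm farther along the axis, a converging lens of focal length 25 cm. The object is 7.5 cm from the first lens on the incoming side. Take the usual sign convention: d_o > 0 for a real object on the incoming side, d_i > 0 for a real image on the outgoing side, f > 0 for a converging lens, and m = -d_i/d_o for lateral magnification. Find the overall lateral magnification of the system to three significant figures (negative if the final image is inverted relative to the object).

-16.7

First lens: d_i1 = 1/(1/4.5 - 1/7.5) = 11.250 cm.
m_1 = -(11.250)/7.5 = -1.5000.
Object distance for lens 2: d_o2 = 34 - 11.250 = 22.750 cm.
Second lens: d_i2 = 1/(1/25 - 1/(22.750)) = -252.778 cm.
m_2 = -(-252.778)/(22.750) = 11.1111.
Total m = m_1 x m_2 = (-1.5000)(11.1111) = -16.6667.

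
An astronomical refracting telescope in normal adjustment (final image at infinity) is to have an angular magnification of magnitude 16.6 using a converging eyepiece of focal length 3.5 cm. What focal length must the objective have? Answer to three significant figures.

58.1 cm

|M| = f_obj/|f_eye|, so f_obj = |M| x |f_eye| = 16.6 x 3.5 = 58.100 cm.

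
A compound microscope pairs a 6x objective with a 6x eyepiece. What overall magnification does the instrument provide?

36

The overall magnification of a compound microscope is the product of the objective and eyepiece magnifications:
M = M_obj x M_eye = 6 x 6 = 36.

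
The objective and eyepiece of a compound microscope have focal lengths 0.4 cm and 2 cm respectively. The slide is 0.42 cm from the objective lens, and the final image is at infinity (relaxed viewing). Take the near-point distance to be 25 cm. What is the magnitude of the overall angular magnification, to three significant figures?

250

Objective: 1/d_i = 1/f_obj - 1/d_o = 1/0.4 - 1/0.42 = 0.11905 cm^-1, so d_i = 8.400 cm.
m_obj = -d_i/d_o = -8.400/0.42 = -20.000.
Eyepiece angular magnification (image at infinity): M_eye = D/f_e = 25/2 = 12.500.
Overall M = m_obj x M_eye = (-20.000)(12.500) = -250.00.
|M| = 250.00.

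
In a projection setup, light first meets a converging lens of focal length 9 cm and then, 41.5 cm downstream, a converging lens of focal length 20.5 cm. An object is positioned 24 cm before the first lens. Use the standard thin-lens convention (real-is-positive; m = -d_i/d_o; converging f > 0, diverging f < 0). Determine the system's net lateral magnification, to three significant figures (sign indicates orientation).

1.86

Applying the thin-lens equation to the first lens, 1/9 = 1/24 + 1/d_i1, which gives d_i1 = 14.400 cm.
Its lateral magnification is m_1 = -d_i1/d_o1 = -(14.400)/24 = -0.6000.
Object distance for lens 2: d_o2 = 41.5 - 14.400 = 27.100 cm.
Applying the thin-lens equation again with f_2 = 20.5 cm and d_o2 = 27.100 cm gives d_i2 = 84.174 cm.
m_2 = -(84.174)/(27.100) = -3.1061.
The system's lateral magnification is m_1 m_2 = (-0.6000)(-3.1061) = 1.8636.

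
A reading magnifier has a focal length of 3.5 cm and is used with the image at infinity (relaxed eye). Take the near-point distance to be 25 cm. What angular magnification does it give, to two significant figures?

M = D/f = 25/3.5 = 7.143.

7.1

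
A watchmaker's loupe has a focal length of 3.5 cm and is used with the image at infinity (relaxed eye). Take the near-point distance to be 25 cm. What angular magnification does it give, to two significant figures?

7.1

M = D/f = 25/3.5 = 7.143.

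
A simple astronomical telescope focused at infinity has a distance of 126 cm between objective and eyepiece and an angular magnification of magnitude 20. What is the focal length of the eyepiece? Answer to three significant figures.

6.00 cm

In normal adjustment the tube length equals f_obj + f_eye and |M| = f_obj/f_eye.
So f_obj = 20 f_eye and 20 f_eye + f_eye = 126 cm, giving f_eye = 126/21 = 6.000 cm and f_obj = 120.000 cm.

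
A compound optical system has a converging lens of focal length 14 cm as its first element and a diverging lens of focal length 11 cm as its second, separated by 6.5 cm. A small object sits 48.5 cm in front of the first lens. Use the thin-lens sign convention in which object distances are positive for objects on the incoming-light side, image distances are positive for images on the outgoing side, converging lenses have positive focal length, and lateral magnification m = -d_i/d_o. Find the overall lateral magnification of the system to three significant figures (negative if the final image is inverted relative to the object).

2.05

Applying the thin-lens equation to the first lens, 1/14 = 1/48.5 + 1/d_i1, which gives d_i1 = 19.681 cm.
Its lateral magnification is m_1 = -d_i1/d_o1 = -(19.681)/48.5 = -0.4058.
Since 19.681 cm > 6.5 cm, the first image lies past the second lens and serves as a virtual object: d_o2 = L - d_i1 = -13.181 cm.
Applying the thin-lens equation again with f_2 = -11 cm and d_o2 = -13.181 cm gives d_i2 = -66.475 cm.
m_2 = -(-66.475)/(-13.181) = -5.0432.
Overall magnification: m = m_1 m_2 = 2.0465.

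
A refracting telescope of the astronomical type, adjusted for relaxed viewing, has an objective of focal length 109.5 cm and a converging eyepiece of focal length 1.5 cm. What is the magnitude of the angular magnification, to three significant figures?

|M| = f_obj/|f_eye| = 109.5/1.5 = 73.000.

73.0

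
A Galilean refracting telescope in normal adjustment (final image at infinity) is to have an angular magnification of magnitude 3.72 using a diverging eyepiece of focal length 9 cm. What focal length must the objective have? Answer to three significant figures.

|M| = f_obj/|f_eye|, so f_obj = |M| x |f_eye| = 3.72 x 9 = 33.480 cm.

33.5 cm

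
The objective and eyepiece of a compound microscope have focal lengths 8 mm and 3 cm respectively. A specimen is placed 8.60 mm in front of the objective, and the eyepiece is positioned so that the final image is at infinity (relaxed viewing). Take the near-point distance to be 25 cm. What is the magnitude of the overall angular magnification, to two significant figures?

Convert to cm: f_obj = 8 mm = 0.8 cm; d_o = 8.60 mm = 0.86 cm.
Objective: 1/d_i = 1/f_obj - 1/d_o = 1/0.8 - 1/0.86 = 0.08721 cm^-1, so d_i = 11.467 cm.
m_obj = -d_i/d_o = -11.467/0.86 = -13.333.
Eyepiece angular magnification (image at infinity): M_eye = D/f_e = 25/3 = 8.333.
Overall M = m_obj x M_eye = (-13.333)(8.333) = -111.11.
|M| = 111.11.

110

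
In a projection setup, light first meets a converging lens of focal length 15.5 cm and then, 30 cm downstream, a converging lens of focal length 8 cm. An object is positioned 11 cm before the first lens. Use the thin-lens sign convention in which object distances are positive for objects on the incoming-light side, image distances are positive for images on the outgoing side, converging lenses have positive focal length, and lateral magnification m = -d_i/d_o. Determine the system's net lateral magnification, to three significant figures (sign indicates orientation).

-0.460

Applying the thin-lens equation to the first lens, 1/15.5 = 1/11 + 1/d_i1, which gives d_i1 = -37.889 cm.
Its lateral magnification is m_1 = -d_i1/d_o1 = -(-37.889)/11 = 3.4444.
With d_i1 < 0 the first image is virtual and lies on the object side; the object distance for lens 2 is d_o2 = 30 - (-37.889) = 67.889 cm.
Applying the thin-lens equation again with f_2 = 8 cm and d_o2 = 67.889 cm gives d_i2 = 9.069 cm.
m_2 = -(9.069)/(67.889) = -0.1336.
Overall magnification: m = m_1 m_2 = -0.4601.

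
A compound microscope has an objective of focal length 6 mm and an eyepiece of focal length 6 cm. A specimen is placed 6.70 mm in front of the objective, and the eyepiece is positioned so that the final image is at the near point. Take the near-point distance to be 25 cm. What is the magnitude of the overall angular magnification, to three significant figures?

44.3

Convert to cm: f_obj = 6 mm = 0.6 cm; d_o = 6.70 mm = 0.67 cm.
Objective: 1/d_i = 1/f_obj - 1/d_o = 1/0.6 - 1/0.67 = 0.17413 cm^-1, so d_i = 5.743 cm.
m_obj = -d_i/d_o = -5.743/0.67 = -8.571.
Eyepiece angular magnification (image at near point): M_eye = 1 + D/f_e = 1 + 25/6 = 5.167.
Overall M = m_obj x M_eye = (-8.571)(5.167) = -44.29.
|M| = 44.29.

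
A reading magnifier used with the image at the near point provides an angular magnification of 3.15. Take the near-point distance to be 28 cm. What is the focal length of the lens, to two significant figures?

13 cm

For the image at the near point, M = 1 + D/f.
f = D/(M - 1) = 28/(3.15 - 1) = 13.023 cm.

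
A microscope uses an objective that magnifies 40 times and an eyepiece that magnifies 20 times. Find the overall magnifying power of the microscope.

The overall magnification of a compound microscope is the product of the objective and eyepiece magnifications:
M = M_obj x M_eye = 40 x 20 = 800.

800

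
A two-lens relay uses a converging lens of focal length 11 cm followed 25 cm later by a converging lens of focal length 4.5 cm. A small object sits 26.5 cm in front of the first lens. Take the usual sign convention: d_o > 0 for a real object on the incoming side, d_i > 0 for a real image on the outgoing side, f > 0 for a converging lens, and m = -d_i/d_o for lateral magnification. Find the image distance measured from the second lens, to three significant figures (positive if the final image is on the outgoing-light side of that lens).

Lens 1: 1/d_i1 = 1/f_1 - 1/d_o1 = 1/11 - 1/26.5 = 0.05317 cm^-1, so d_i1 = 18.806 cm.
The intermediate image is 18.806 cm to the right of lens 1, so d_o2 = L - d_i1 = 25 - 18.806 = 6.194 cm.
Lens 2: 1/d_i2 = 1/f_2 - 1/d_o2 = 1/4.5 - 1/(6.194) = 0.06076 cm^-1, so d_i2 = 16.457 cm.

16.5 cm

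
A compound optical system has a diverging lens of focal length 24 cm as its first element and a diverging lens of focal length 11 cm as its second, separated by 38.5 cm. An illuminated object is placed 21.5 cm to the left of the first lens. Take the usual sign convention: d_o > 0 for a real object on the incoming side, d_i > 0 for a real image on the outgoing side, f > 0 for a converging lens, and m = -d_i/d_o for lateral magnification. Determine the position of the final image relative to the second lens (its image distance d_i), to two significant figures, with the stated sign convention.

-9.0 cm

Lens 1: 1/d_i1 = 1/f_1 - 1/d_o1 = 1/(-24) - 1/21.5 = -0.08818 cm^-1, so d_i1 = -11.341 cm.
With d_i1 < 0 the first image is virtual and lies on the object side; the object distance for lens 2 is d_o2 = 38.5 - (-11.341) = 49.841 cm.
Lens 2: 1/d_i2 = 1/f_2 - 1/d_o2 = 1/(-11) - 1/(49.841) = -0.11097 cm^-1, so d_i2 = -9.011 cm.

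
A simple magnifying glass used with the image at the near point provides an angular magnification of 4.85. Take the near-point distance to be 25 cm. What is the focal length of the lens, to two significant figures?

6.5 cm

For the image at the near point, M = 1 + D/f.
f = D/(M - 1) = 25/(4.85 - 1) = 6.494 cm.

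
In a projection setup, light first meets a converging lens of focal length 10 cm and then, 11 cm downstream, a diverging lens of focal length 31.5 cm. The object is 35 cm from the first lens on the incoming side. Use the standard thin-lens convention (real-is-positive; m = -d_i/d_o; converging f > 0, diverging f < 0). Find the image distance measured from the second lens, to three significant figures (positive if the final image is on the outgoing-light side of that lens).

3.32 cm

Lens 1: 1/d_i1 = 1/f_1 - 1/d_o1 = 1/10 - 1/35 = 0.07143 cm^-1, so d_i1 = 14.000 cm.
This image would form 14.000 cm past lens 1, i.e. 3.000 cm beyond lens 2, so it is a virtual object for lens 2: d_o2 = 11 - 14.000 = -3.000 cm.
Lens 2: 1/d_i2 = 1/f_2 - 1/d_o2 = 1/(-31.5) - 1/(-3.000) = 0.30159 cm^-1, so d_i2 = 3.316 cm.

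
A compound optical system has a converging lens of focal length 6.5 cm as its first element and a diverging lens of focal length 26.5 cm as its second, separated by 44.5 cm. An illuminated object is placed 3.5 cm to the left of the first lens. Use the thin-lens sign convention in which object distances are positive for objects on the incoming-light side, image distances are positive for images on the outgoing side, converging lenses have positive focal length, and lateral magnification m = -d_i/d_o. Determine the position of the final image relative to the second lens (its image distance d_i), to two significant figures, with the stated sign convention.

First lens: d_i1 = 1/(1/6.5 - 1/3.5) = -7.583 cm.
The intermediate image is virtual, 7.583 cm to the left of lens 1, so d_o2 = L - d_i1 = 44.5 - (-7.583) = 52.083 cm.
Second lens: d_i2 = 1/(1/(-26.5) - 1/(52.083)) = -17.564 cm.

-18 cm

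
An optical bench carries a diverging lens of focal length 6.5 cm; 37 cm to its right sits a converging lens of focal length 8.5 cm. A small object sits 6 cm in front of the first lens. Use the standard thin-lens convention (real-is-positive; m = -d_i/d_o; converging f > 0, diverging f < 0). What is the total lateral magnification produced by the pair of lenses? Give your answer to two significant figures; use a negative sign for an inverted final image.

-0.14

First lens: d_i1 = 1/(1/(-6.5) - 1/6) = -3.120 cm.
m_1 = -(-3.120)/6 = 0.5200.
With d_i1 < 0 the first image is virtual and lies on the object side; the object distance for lens 2 is d_o2 = 37 - (-3.120) = 40.120 cm.
Second lens: d_i2 = 1/(1/8.5 - 1/(40.120)) = 10.785 cm.
m_2 = -(10.785)/(40.120) = -0.2688.
Overall magnification: m = m_1 m_2 = -0.1398.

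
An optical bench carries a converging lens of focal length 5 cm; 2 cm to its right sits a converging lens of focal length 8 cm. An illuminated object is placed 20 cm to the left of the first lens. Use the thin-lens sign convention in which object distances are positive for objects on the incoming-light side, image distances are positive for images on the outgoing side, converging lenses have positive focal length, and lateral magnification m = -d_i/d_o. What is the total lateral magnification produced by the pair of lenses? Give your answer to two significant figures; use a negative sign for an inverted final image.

-0.21

Lens 1: 1/d_i1 = 1/f_1 - 1/d_o1 = 1/5 - 1/20 = 0.15000 cm^-1, so d_i1 = 6.667 cm.
m_1 = -(6.667)/20 = -0.3333.
Since 6.667 cm > 2 cm, the first image lies past the second lens and serves as a virtual object: d_o2 = L - d_i1 = -4.667 cm.
Lens 2: 1/d_i2 = 1/f_2 - 1/d_o2 = 1/8 - 1/(-4.667) = 0.33929 cm^-1, so d_i2 = 2.947 cm.
m_2 = -(2.947)/(-4.667) = 0.6316.
Total m = m_1 x m_2 = (-0.3333)(0.6316) = -0.2105.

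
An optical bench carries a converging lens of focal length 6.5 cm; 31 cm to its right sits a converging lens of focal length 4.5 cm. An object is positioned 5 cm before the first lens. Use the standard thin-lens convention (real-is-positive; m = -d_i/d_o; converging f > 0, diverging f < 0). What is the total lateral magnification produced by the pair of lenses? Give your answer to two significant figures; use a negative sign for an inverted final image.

-0.40

Lens 1: 1/d_i1 = 1/f_1 - 1/d_o1 = 1/6.5 - 1/5 = -0.04615 cm^-1, so d_i1 = -21.667 cm.
m_1 = -(-21.667)/5 = 4.3333.
With d_i1 < 0 the first image is virtual and lies on the object side; the object distance for lens 2 is d_o2 = 31 - (-21.667) = 52.667 cm.
Lens 2: 1/d_i2 = 1/f_2 - 1/d_o2 = 1/4.5 - 1/(52.667) = 0.20323 cm^-1, so d_i2 = 4.920 cm.
m_2 = -(4.920)/(52.667) = -0.0934.
Total m = m_1 x m_2 = (4.3333)(-0.0934) = -0.4048.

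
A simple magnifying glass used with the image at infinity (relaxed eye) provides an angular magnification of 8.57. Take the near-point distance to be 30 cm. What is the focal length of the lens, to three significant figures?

3.50 cm

For the image at infinity, M = D/f.
f = D/M = 30/8.57 = 3.501 cm.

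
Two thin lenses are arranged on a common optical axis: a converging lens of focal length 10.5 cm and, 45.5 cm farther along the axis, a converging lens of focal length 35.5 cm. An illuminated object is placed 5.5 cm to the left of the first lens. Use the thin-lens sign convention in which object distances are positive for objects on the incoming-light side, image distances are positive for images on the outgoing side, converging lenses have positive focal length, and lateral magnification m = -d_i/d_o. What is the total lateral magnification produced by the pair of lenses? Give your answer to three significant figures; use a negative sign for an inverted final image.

-3.46

First lens: d_i1 = 1/(1/10.5 - 1/5.5) = -11.550 cm.
m_1 = -(-11.550)/5.5 = 2.1000.
With d_i1 < 0 the first image is virtual and lies on the object side; the object distance for lens 2 is d_o2 = 45.5 - (-11.550) = 57.050 cm.
Second lens: d_i2 = 1/(1/35.5 - 1/(57.050)) = 93.980 cm.
m_2 = -(93.980)/(57.050) = -1.6473.
Total m = m_1 x m_2 = (2.1000)(-1.6473) = -3.4594.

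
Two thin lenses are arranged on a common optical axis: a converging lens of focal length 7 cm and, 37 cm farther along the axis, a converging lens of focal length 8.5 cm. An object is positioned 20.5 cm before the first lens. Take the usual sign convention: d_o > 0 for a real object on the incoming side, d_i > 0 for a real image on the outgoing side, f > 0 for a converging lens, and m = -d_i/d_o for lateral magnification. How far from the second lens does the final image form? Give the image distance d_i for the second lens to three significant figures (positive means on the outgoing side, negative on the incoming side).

Lens 1: 1/d_i1 = 1/f_1 - 1/d_o1 = 1/7 - 1/20.5 = 0.09408 cm^-1, so d_i1 = 10.630 cm.
The intermediate image is 10.630 cm to the right of lens 1, so d_o2 = L - d_i1 = 37 - 10.630 = 26.370 cm.
Lens 2: 1/d_i2 = 1/f_2 - 1/d_o2 = 1/8.5 - 1/(26.370) = 0.07973 cm^-1, so d_i2 = 12.543 cm.

12.5 cm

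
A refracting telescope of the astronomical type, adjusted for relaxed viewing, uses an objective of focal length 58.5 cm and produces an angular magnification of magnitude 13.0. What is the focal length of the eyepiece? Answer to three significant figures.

|M| = f_obj/f_eye, so f_eye = f_obj/|M| = 58.5/13.0 = 4.500 cm.

4.50 cm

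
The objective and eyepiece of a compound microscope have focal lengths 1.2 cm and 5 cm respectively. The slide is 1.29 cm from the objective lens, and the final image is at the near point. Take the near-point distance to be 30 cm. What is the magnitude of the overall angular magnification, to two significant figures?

93

Objective: 1/d_i = 1/f_obj - 1/d_o = 1/1.2 - 1/1.29 = 0.05814 cm^-1, so d_i = 17.200 cm.
m_obj = -d_i/d_o = -17.200/1.29 = -13.333.
Eyepiece angular magnification (image at near point): M_eye = 1 + D/f_e = 1 + 30/5 = 7.000.
Overall M = m_obj x M_eye = (-13.333)(7.000) = -93.33.
|M| = 93.33.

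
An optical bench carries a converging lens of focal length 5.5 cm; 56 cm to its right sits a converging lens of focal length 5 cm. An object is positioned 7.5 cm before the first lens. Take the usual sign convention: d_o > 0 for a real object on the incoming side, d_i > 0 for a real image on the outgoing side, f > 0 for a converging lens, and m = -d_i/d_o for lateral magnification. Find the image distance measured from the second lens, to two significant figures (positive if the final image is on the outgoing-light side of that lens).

Applying the thin-lens equation to the first lens, 1/5.5 = 1/7.5 + 1/d_i1, which gives d_i1 = 20.625 cm.
That image sits 35.375 cm in front of the second lens, so d_o2 = 35.375 cm.
Applying the thin-lens equation again with f_2 = 5 cm and d_o2 = 35.375 cm gives d_i2 = 5.823 cm.

5.8 cm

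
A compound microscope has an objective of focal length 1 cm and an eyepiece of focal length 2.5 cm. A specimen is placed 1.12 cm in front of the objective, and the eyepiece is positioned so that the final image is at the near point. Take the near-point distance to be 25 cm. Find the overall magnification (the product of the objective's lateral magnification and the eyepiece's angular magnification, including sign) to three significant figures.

-91.7

Objective: 1/d_i = 1/f_obj - 1/d_o = 1/1 - 1/1.12 = 0.10714 cm^-1, so d_i = 9.333 cm.
m_obj = -d_i/d_o = -9.333/1.12 = -8.333.
Eyepiece angular magnification (image at near point): M_eye = 1 + D/f_e = 1 + 25/2.5 = 11.000.
Overall M = m_obj x M_eye = (-8.333)(11.000) = -91.67.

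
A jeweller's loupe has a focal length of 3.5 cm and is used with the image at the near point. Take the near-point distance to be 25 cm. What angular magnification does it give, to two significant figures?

M = 1 + D/f = 1 + 25/3.5 = 8.143.

8.1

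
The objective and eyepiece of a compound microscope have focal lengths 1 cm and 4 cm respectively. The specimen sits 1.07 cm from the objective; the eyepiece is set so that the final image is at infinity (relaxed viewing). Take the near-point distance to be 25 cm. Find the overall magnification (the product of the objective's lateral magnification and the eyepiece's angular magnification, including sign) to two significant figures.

-89

Objective: 1/d_i = 1/f_obj - 1/d_o = 1/1 - 1/1.07 = 0.06542 cm^-1, so d_i = 15.286 cm.
m_obj = -d_i/d_o = -15.286/1.07 = -14.286.
Eyepiece angular magnification (image at infinity): M_eye = D/f_e = 25/4 = 6.250.
Overall M = m_obj x M_eye = (-14.286)(6.250) = -89.29.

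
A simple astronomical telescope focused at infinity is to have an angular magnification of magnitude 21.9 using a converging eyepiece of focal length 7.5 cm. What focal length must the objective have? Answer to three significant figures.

|M| = f_obj/|f_eye|, so f_obj = |M| x |f_eye| = 21.9 x 7.5 = 164.250 cm.

164 cm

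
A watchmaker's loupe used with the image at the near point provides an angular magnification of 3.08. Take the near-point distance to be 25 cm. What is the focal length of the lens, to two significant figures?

12 cm

For the image at the near point, M = 1 + D/f.
f = D/(M - 1) = 25/(3.08 - 1) = 12.019 cm.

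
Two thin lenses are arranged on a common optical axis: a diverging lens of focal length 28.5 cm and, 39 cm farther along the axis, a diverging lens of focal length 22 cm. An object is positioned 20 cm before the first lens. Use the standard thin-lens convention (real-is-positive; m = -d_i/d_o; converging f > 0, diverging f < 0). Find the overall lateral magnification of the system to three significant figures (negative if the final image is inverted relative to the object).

0.178

Lens 1: 1/d_i1 = 1/f_1 - 1/d_o1 = 1/(-28.5) - 1/20 = -0.08509 cm^-1, so d_i1 = -11.753 cm.
m_1 = -(-11.753)/20 = 0.5876.
The intermediate image is virtual, 11.753 cm to the left of lens 1, so d_o2 = L - d_i1 = 39 - (-11.753) = 50.753 cm.
Lens 2: 1/d_i2 = 1/f_2 - 1/d_o2 = 1/(-22) - 1/(50.753) = -0.06516 cm^-1, so d_i2 = -15.347 cm.
m_2 = -(-15.347)/(50.753) = 0.3024.
Total m = m_1 x m_2 = (0.5876)(0.3024) = 0.1777.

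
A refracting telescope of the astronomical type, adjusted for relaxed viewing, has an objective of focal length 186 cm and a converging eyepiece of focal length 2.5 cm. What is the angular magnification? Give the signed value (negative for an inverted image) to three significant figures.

-74.4

M = -f_obj/f_eye = -186/(2.5) = -74.400.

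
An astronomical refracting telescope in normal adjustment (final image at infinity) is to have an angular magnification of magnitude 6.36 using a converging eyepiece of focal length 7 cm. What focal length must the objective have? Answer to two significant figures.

|M| = f_obj/|f_eye|, so f_obj = |M| x |f_eye| = 6.36 x 7 = 44.520 cm.

45 cm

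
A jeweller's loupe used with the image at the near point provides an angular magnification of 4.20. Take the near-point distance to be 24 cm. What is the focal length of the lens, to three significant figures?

7.50 cm

For the image at the near point, M = 1 + D/f.
f = D/(M - 1) = 24/(4.2 - 1) = 7.500 cm.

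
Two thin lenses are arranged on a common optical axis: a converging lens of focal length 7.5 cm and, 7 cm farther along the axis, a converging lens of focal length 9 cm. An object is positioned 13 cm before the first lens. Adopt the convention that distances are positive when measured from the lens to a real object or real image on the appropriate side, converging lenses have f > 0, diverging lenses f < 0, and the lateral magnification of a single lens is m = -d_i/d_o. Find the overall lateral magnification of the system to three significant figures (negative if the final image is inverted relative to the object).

Lens 1: 1/d_i1 = 1/f_1 - 1/d_o1 = 1/7.5 - 1/13 = 0.05641 cm^-1, so d_i1 = 17.727 cm.
m_1 = -(17.727)/13 = -1.3636.
This image would form 17.727 cm past lens 1, i.e. 10.727 cm beyond lens 2, so it is a virtual object for lens 2: d_o2 = 7 - 17.727 = -10.727 cm.
Lens 2: 1/d_i2 = 1/f_2 - 1/d_o2 = 1/9 - 1/(-10.727) = 0.20433 cm^-1, so d_i2 = 4.894 cm.
m_2 = -(4.894)/(-10.727) = 0.4562.
Overall magnification: m = m_1 m_2 = -0.6221.

-0.622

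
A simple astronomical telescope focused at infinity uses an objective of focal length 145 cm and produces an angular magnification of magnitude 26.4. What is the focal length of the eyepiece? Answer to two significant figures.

5.5 cm

|M| = f_obj/f_eye, so f_eye = f_obj/|M| = 145/26.4 = 5.492 cm.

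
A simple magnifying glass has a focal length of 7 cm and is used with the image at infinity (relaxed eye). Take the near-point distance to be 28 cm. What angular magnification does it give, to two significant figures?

4.0

M = D/f = 28/7 = 4.000.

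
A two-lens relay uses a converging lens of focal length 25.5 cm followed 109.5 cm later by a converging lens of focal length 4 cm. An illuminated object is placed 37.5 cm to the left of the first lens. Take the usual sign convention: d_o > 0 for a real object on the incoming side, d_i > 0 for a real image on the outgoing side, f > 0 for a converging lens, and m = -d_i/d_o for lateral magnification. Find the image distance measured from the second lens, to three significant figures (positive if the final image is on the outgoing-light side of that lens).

4.62 cm

Lens 1: 1/d_i1 = 1/f_1 - 1/d_o1 = 1/25.5 - 1/37.5 = 0.01255 cm^-1, so d_i1 = 79.688 cm.
That image sits 29.812 cm in front of the second lens, so d_o2 = 29.812 cm.
Lens 2: 1/d_i2 = 1/f_2 - 1/d_o2 = 1/4 - 1/(29.812) = 0.21646 cm^-1, so d_i2 = 4.620 cm.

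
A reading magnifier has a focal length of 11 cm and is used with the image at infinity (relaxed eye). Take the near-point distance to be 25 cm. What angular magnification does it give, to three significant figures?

2.27

M = D/f = 25/11 = 2.273.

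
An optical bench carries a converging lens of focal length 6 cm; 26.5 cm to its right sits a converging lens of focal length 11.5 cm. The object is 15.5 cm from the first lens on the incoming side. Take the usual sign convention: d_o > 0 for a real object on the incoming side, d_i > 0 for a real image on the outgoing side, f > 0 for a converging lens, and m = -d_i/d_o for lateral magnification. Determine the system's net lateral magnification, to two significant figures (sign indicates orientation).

Applying the thin-lens equation to the first lens, 1/6 = 1/15.5 + 1/d_i1, which gives d_i1 = 9.789 cm.
Its lateral magnification is m_1 = -d_i1/d_o1 = -(9.789)/15.5 = -0.6316.
The intermediate image is 9.789 cm to the right of lens 1, so d_o2 = L - d_i1 = 26.5 - 9.789 = 16.711 cm.
Applying the thin-lens equation again with f_2 = 11.5 cm and d_o2 = 16.711 cm gives d_i2 = 36.881 cm.
m_2 = -(36.881)/(16.711) = -2.2071.
Overall magnification: m = m_1 m_2 = 1.3939.

1.4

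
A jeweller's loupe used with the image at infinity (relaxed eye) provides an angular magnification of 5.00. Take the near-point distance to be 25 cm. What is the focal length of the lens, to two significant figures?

For the image at infinity, M = D/f.
f = D/M = 25/5.0 = 5.000 cm.

5.0 cm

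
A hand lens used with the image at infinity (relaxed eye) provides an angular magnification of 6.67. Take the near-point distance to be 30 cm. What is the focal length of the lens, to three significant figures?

For the image at infinity, M = D/f.
f = D/M = 30/6.67 = 4.498 cm.

4.50 cm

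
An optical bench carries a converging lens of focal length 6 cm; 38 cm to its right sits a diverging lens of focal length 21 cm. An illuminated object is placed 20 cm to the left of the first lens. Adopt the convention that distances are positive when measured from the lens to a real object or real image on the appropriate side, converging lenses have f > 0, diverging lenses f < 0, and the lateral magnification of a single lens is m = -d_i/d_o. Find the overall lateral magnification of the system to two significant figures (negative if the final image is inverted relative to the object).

Lens 1: 1/d_i1 = 1/f_1 - 1/d_o1 = 1/6 - 1/20 = 0.11667 cm^-1, so d_i1 = 8.571 cm.
m_1 = -(8.571)/20 = -0.4286.
That image sits 29.429 cm in front of the second lens, so d_o2 = 29.429 cm.
Lens 2: 1/d_i2 = 1/f_2 - 1/d_o2 = 1/(-21) - 1/(29.429) = -0.08160 cm^-1, so d_i2 = -12.255 cm.
m_2 = -(-12.255)/(29.429) = 0.4164.
Total m = m_1 x m_2 = (-0.4286)(0.4164) = -0.1785.

-0.18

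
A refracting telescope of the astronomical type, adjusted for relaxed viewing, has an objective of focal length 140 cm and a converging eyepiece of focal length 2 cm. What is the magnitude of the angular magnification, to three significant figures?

|M| = f_obj/|f_eye| = 140/2 = 70.000.

70.0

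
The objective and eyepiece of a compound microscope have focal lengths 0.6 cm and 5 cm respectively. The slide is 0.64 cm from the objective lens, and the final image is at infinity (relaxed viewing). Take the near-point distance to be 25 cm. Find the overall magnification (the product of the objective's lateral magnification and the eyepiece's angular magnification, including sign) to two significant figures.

Objective: 1/d_i = 1/f_obj - 1/d_o = 1/0.6 - 1/0.64 = 0.10417 cm^-1, so d_i = 9.600 cm.
m_obj = -d_i/d_o = -9.600/0.64 = -15.000.
Eyepiece angular magnification (image at infinity): M_eye = D/f_e = 25/5 = 5.000.
Overall M = m_obj x M_eye = (-15.000)(5.000) = -75.00.

-75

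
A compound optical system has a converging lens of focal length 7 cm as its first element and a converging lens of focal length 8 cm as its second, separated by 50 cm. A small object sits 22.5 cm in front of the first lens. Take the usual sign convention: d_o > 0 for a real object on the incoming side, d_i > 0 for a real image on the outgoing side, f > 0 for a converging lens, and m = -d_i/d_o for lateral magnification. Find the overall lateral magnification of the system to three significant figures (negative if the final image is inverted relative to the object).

Lens 1: 1/d_i1 = 1/f_1 - 1/d_o1 = 1/7 - 1/22.5 = 0.09841 cm^-1, so d_i1 = 10.161 cm.
m_1 = -(10.161)/22.5 = -0.4516.
Object distance for lens 2: d_o2 = 50 - 10.161 = 39.839 cm.
Lens 2: 1/d_i2 = 1/f_2 - 1/d_o2 = 1/8 - 1/(39.839) = 0.09990 cm^-1, so d_i2 = 10.010 cm.
m_2 = -(10.010)/(39.839) = -0.2513.
The system's lateral magnification is m_1 m_2 = (-0.4516)(-0.2513) = 0.1135.

0.113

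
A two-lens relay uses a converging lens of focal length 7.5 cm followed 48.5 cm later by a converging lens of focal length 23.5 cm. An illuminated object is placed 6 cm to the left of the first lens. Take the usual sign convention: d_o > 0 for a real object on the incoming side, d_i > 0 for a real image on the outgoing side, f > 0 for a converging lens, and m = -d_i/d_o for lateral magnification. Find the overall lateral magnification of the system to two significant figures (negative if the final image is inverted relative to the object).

-2.1

First lens: d_i1 = 1/(1/7.5 - 1/6) = -30.000 cm.
m_1 = -(-30.000)/6 = 5.0000.
With d_i1 < 0 the first image is virtual and lies on the object side; the object distance for lens 2 is d_o2 = 48.5 - (-30.000) = 78.500 cm.
Second lens: d_i2 = 1/(1/23.5 - 1/(78.500)) = 33.541 cm.
m_2 = -(33.541)/(78.500) = -0.4273.
The system's lateral magnification is m_1 m_2 = (5.0000)(-0.4273) = -2.1364.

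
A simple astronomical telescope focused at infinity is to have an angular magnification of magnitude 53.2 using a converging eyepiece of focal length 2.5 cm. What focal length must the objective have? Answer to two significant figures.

130 cm

|M| = f_obj/|f_eye|, so f_obj = |M| x |f_eye| = 53.2 x 2.5 = 133.000 cm.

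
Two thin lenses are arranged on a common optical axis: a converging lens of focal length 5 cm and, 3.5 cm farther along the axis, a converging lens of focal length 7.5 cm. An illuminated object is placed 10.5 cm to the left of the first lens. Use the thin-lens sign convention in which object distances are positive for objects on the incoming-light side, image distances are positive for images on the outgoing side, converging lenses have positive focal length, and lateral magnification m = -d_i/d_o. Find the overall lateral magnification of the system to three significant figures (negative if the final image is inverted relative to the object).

-0.503

Lens 1: 1/d_i1 = 1/f_1 - 1/d_o1 = 1/5 - 1/10.5 = 0.10476 cm^-1, so d_i1 = 9.545 cm.
m_1 = -(9.545)/10.5 = -0.9091.
This image would form 9.545 cm past lens 1, i.e. 6.045 cm beyond lens 2, so it is a virtual object for lens 2: d_o2 = 3.5 - 9.545 = -6.045 cm.
Lens 2: 1/d_i2 = 1/f_2 - 1/d_o2 = 1/7.5 - 1/(-6.045) = 0.29875 cm^-1, so d_i2 = 3.347 cm.
m_2 = -(3.347)/(-6.045) = 0.5537.
The system's lateral magnification is m_1 m_2 = (-0.9091)(0.5537) = -0.5034.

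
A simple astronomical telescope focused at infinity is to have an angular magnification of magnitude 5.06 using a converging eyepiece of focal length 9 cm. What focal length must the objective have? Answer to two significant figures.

|M| = f_obj/|f_eye|, so f_obj = |M| x |f_eye| = 5.06 x 9 = 45.540 cm.

46 cm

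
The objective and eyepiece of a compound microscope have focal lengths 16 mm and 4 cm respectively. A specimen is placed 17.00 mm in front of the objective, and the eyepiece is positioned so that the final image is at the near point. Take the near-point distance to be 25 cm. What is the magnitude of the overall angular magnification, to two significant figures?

Convert to cm: f_obj = 16 mm = 1.6 cm; d_o = 17.00 mm = 1.70 cm.
Objective: 1/d_i = 1/f_obj - 1/d_o = 1/1.6 - 1/1.70 = 0.03676 cm^-1, so d_i = 27.200 cm.
m_obj = -d_i/d_o = -27.200/1.70 = -16.000.
Eyepiece angular magnification (image at near point): M_eye = 1 + D/f_e = 1 + 25/4 = 7.250.
Overall M = m_obj x M_eye = (-16.000)(7.250) = -116.00.
|M| = 116.00.

120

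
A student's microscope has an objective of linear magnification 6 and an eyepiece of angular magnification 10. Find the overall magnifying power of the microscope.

60

The overall magnification of a compound microscope is the product of the objective and eyepiece magnifications:
M = M_obj x M_eye = 6 x 10 = 60.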